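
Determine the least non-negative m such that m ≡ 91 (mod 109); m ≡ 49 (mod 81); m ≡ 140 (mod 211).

507595

The moduli are pairwise coprime; N = 109·81·211 = 1862919.
N/109 = 17091; 17091 ≡ 87 (mod 109); 87·104 ≡ 1, so inverse 104.
N/81 = 22999; 22999 ≡ 76 (mod 81); 76·16 ≡ 1, so inverse 16.
N/211 = 8829; 8829 ≡ 178 (mod 211); 178·179 ≡ 1, so inverse 179.
m ≡ 91·17091·104 + 49·22999·16 + 140·8829·179 = 401035180.
401035180 mod 1862919 = 507595.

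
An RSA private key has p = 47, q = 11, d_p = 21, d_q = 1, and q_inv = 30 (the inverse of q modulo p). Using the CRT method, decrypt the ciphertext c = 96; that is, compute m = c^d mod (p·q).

m₁ = c^(d_p) mod p: c ≡ 2 (mod 47), and 2^21 mod 47 = 12.
m₂ = c^(d_q) mod q: c ≡ 8 (mod 11), and 8^1 mod 11 = 8.
h = q_inv·(m₁ − m₂) mod p = 30·(12 − 8) mod 47 = 26.
m = m₂ + h·q = 8 + 26·11 = 294.

294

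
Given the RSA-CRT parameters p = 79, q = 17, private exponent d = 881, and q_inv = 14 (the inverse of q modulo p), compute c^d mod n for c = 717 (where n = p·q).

904

d_p = d mod (p−1) = 881 mod 78 = 23; d_q = d mod (q−1) = 1.
m₁ = c^(d_p) mod p: c ≡ 6 (mod 79), and 6^23 mod 79 = 35.
m₂ = c^(d_q) mod q: c ≡ 3 (mod 17), and 3^1 mod 17 = 3.
h = q_inv·(m₁ − m₂) mod p = 14·(35 − 3) mod 79 = 53.
m = m₂ + h·q = 3 + 53·17 = 904.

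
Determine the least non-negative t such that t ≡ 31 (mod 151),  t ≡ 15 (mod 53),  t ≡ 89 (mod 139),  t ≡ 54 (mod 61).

The moduli are pairwise coprime; N = 151·53·139·61 = 67857437.
N/151 = 449387; 449387 ≡ 11 (mod 151); 11·55 ≡ 1, so inverse 55.
N/53 = 1280329; 1280329 ≡ 8 (mod 53); 8·20 ≡ 1, so inverse 20.
N/139 = 488183; 488183 ≡ 15 (mod 139); 15·102 ≡ 1, so inverse 102.
N/61 = 1112417; 1112417 ≡ 21 (mod 61); 21·32 ≡ 1, so inverse 32.
t ≡ 31·449387·55 + 15·1280329·20 + 89·488183·102 + 54·1112417·32 = 7504285385.
7504285385 mod 67857437 = 39967315.

39967315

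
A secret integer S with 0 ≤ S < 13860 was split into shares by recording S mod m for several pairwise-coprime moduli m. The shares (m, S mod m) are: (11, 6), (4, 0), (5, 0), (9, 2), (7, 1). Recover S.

2360

From S ≡ 6 (mod 11) write S = 6 + 11t. Substituting into S ≡ 0 (mod 4) gives 11t ≡ 2 (mod 4), and since 3⁻¹ ≡ 3 (mod 4), t ≡ 2. Hence S ≡ 6 + 11·2 = 28 (mod 44).
From S ≡ 28 (mod 44) write S = 28 + 44t. Substituting into S ≡ 0 (mod 5) gives 44t ≡ 2 (mod 5), and since 4⁻¹ ≡ 4 (mod 5), t ≡ 3. Hence S ≡ 28 + 44·3 = 160 (mod 220).
From S ≡ 160 (mod 220) write S = 160 + 220t. Substituting into S ≡ 2 (mod 9) gives 220t ≡ 4 (mod 9), and since 4⁻¹ ≡ 7 (mod 9), t ≡ 1. Hence S ≡ 160 + 220·1 = 380 (mod 1980).
From S ≡ 380 (mod 1980) write S = 380 + 1980t. Substituting into S ≡ 1 (mod 7) gives 1980t ≡ 6 (mod 7), and since 6⁻¹ ≡ 6 (mod 7), t ≡ 1. Hence S ≡ 380 + 1980·1 = 2360 (mod 13860).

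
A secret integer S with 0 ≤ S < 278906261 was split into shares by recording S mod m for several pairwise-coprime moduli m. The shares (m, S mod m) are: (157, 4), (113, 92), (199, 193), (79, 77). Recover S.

184098675

The moduli are pairwise coprime; N = 157·113·199·79 = 278906261.
N/157 = 1776473; 1776473 ≡ 18 (mod 157); 18·96 ≡ 1, so inverse 96.
N/113 = 2468197; 2468197 ≡ 51 (mod 113); 51·82 ≡ 1, so inverse 82.
N/199 = 1401539; 1401539 ≡ 181 (mod 199); 181·11 ≡ 1, so inverse 11.
N/79 = 3530459; 3530459 ≡ 28 (mod 79); 28·48 ≡ 1, so inverse 48.
S ≡ 4·1776473·96 + 92·2468197·82 + 193·1401539·11 + 77·3530459·48 = 35326287561.
35326287561 mod 278906261 = 184098675.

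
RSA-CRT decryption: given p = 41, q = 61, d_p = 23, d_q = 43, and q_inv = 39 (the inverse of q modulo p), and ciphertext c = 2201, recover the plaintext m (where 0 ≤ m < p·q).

m₁ = c^(d_p) mod p: c ≡ 28 (mod 41), and 28^23 mod 41 = 24.
m₂ = c^(d_q) mod q: c ≡ 5 (mod 61), and 5^43 mod 61 = 39.
h = q_inv·(m₁ − m₂) mod p = 39·(24 − 39) mod 41 = 30.
m = m₂ + h·q = 39 + 30·61 = 1869.

1869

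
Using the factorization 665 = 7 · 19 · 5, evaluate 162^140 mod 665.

Mod 7: 162 ≡ 1; by Fermat, exponent reduces to 140 mod 6 = 2; 1^2 ≡ 1 (mod 7).
Mod 19: 162 ≡ 10; by Fermat, exponent reduces to 140 mod 18 = 14; 10^14 ≡ 16 (mod 19).
Mod 5: 162 ≡ 2; since 4 | 140, by Fermat 2^140 ≡ 1 (mod 5).
Combine by CRT: x ≡ 1 (mod 7), x ≡ 16 (mod 19), x ≡ 1 (mod 5) ⇒ x ≡ 491 (mod 665).

491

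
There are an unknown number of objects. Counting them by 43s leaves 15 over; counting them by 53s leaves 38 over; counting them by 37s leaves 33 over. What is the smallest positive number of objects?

Combine the congruences pairwise.
From N ≡ 15 (mod 43) write N = 15 + 43t. Substituting into N ≡ 38 (mod 53) gives 43t ≡ 23 (mod 53), and since 43⁻¹ ≡ 37 (mod 53), t ≡ 3. Hence N ≡ 15 + 43·3 = 144 (mod 2279).
From N ≡ 144 (mod 2279) write N = 144 + 2279t. Substituting into N ≡ 33 (mod 37) gives 2279t ≡ 0 (mod 37), and since 22⁻¹ ≡ 32 (mod 37), t ≡ 0. Hence N ≡ 144 + 2279·0 = 144 (mod 84323).

144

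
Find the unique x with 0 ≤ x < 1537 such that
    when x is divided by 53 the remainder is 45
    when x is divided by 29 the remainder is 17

1264

From x ≡ 45 (mod 53) write x = 45 + 53t. Substituting into x ≡ 17 (mod 29) gives 53t ≡ 1 (mod 29), and since 24⁻¹ ≡ 23 (mod 29), t ≡ 23. Hence x ≡ 45 + 53·23 = 1264 (mod 1537).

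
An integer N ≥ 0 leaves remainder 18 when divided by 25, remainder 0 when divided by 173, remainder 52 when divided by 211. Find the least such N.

681793

Combine the congruences pairwise.
From N ≡ 18 (mod 25) write N = 18 + 25t. Substituting into N ≡ 0 (mod 173) gives 25t ≡ 155 (mod 173), and since 25⁻¹ ≡ 90 (mod 173), t ≡ 110. Hence N ≡ 18 + 25·110 = 2768 (mod 4325).
From N ≡ 2768 (mod 4325) write N = 2768 + 4325t. Substituting into N ≡ 52 (mod 211) gives 4325t ≡ 27 (mod 211), and since 105⁻¹ ≡ 209 (mod 211), t ≡ 157. Hence N ≡ 2768 + 4325·157 = 681793 (mod 912575).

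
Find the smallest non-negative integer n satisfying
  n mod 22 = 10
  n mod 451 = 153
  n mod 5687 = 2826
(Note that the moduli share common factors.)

Combine the congruences pairwise.
gcd(22, 451) = 11 and 11 | (153 − 10), so the pair is consistent; merging gives n ≡ 604 (mod 902), where 902 = lcm(22, 451).
gcd(902, 5687) = 11 and 11 | (2826 − 604), so the pair is consistent; merging gives n ≡ 162062 (mod 466334), where 466334 = lcm(902, 5687).
The solution is unique modulo lcm(22, 451, 5687) = 466334.

162062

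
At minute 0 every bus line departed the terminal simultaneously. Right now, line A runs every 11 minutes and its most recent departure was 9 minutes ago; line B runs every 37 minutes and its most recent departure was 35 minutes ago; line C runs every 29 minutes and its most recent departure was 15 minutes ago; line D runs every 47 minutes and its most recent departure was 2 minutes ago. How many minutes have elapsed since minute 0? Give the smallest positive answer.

549855

The moduli are pairwise coprime; N = 11·37·29·47 = 554741.
N/11 = 50431; 50431 ≡ 7 (mod 11); 7·8 ≡ 1, so inverse 8.
N/37 = 14993; 14993 ≡ 8 (mod 37); 8·14 ≡ 1, so inverse 14.
N/29 = 19129; 19129 ≡ 18 (mod 29); 18·21 ≡ 1, so inverse 21.
N/47 = 11803; 11803 ≡ 6 (mod 47); 6·8 ≡ 1, so inverse 8.
t ≡ 9·50431·8 + 35·14993·14 + 15·19129·21 + 2·11803·8 = 17192085.
17192085 mod 554741 = 549855.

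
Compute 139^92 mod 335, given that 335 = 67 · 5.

Mod 67: 139 ≡ 5; by Fermat, exponent reduces to 92 mod 66 = 26; 5^26 ≡ 22 (mod 67).
Mod 5: 139 ≡ 4; since 4 | 92, by Fermat 4^92 ≡ 1 (mod 5).
Combine by CRT: x ≡ 22 (mod 67), x ≡ 1 (mod 5) ⇒ x ≡ 156 (mod 335).

156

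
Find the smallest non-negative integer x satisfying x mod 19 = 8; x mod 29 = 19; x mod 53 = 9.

From x ≡ 8 (mod 19) write x = 8 + 19t. Substituting into x ≡ 19 (mod 29) gives 19t ≡ 11 (mod 29), and since 19⁻¹ ≡ 26 (mod 29), t ≡ 25. Hence x ≡ 8 + 19·25 = 483 (mod 551).
From x ≡ 483 (mod 551) write x = 483 + 551t. Substituting into x ≡ 9 (mod 53) gives 551t ≡ 3 (mod 53), and since 21⁻¹ ≡ 48 (mod 53), t ≡ 38. Hence x ≡ 483 + 551·38 = 21421 (mod 29203).

21421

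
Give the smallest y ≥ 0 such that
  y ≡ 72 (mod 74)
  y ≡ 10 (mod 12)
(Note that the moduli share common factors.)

Combine the congruences pairwise.
gcd(74, 12) = 2 and 2 | (10 − 72), so the pair is consistent; merging gives y ≡ 442 (mod 444), where 444 = lcm(74, 12).
The solution is unique modulo lcm(74, 12) = 444.

442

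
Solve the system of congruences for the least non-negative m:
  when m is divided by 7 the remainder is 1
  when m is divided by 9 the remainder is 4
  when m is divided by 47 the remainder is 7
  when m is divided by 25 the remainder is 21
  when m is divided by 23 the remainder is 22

1015771

The moduli are pairwise coprime; N = 7·9·47·25·23 = 1702575.
N/7 = 243225; 243225 ≡ 3 (mod 7); 3·5 ≡ 1, so inverse 5.
N/9 = 189175; 189175 ≡ 4 (mod 9); 4·7 ≡ 1, so inverse 7.
N/47 = 36225; 36225 ≡ 35 (mod 47); 35·43 ≡ 1, so inverse 43.
N/25 = 68103; 68103 ≡ 3 (mod 25); 3·17 ≡ 1, so inverse 17.
N/23 = 74025; 74025 ≡ 11 (mod 23); 11·21 ≡ 1, so inverse 21.
m ≡ 1·243225·5 + 4·189175·7 + 7·36225·43 + 21·68103·17 + 22·74025·21 = 75929071.
75929071 mod 1702575 = 1015771.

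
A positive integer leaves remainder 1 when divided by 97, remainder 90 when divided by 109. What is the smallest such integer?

Combine the congruences pairwise.
From n ≡ 1 (mod 97) write n = 1 + 97t. Substituting into n ≡ 90 (mod 109) gives 97t ≡ 89 (mod 109), and since 97⁻¹ ≡ 9 (mod 109), t ≡ 38. Hence n ≡ 1 + 97·38 = 3687 (mod 10573).

3687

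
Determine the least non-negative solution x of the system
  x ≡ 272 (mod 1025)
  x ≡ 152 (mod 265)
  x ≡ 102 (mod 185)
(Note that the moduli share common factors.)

609122

Combine the congruences pairwise.
gcd(1025, 265) = 5 and 5 | (152 − 272), so the pair is consistent; merging gives x ≡ 11547 (mod 54325), where 54325 = lcm(1025, 265).
gcd(54325, 185) = 5 and 5 | (102 − 11547), so the pair is consistent; merging gives x ≡ 609122 (mod 2010025), where 2010025 = lcm(54325, 185).
The solution is unique modulo lcm(1025, 265, 185) = 2010025.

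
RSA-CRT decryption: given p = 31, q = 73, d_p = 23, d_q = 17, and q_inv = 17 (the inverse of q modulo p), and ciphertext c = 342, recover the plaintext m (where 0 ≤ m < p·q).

m₁ = c^(d_p) mod p: c ≡ 1 (mod 31), and 1^23 mod 31 = 1.
m₂ = c^(d_q) mod q: c ≡ 50 (mod 73), and 50^17 mod 73 = 54.
h = q_inv·(m₁ − m₂) mod p = 17·(1 − 54) mod 31 = 29.
m = m₂ + h·q = 54 + 29·73 = 2171.

2171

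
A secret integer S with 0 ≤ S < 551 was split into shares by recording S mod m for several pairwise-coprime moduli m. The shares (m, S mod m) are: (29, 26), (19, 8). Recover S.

84

Combine the congruences pairwise.
From S ≡ 26 (mod 29) write S = 26 + 29t. Substituting into S ≡ 8 (mod 19) gives 29t ≡ 1 (mod 19), and since 10⁻¹ ≡ 2 (mod 19), t ≡ 2. Hence S ≡ 26 + 29·2 = 84 (mod 551).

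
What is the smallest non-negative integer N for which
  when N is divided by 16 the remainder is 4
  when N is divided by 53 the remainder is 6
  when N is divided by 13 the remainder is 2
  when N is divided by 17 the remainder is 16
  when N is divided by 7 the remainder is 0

The moduli are pairwise coprime; M = 16·53·13·17·7 = 1311856.
M/16 = 81991; 81991 ≡ 7 (mod 16); 7·7 ≡ 1, so inverse 7.
M/53 = 24752; 24752 ≡ 1 (mod 53), inverse 1.
M/13 = 100912; 100912 ≡ 6 (mod 13); 6·11 ≡ 1, so inverse 11.
M/17 = 77168; 77168 ≡ 5 (mod 17); 5·7 ≡ 1, so inverse 7.
M/7 = 187408; 187408 ≡ 4 (mod 7); 4·2 ≡ 1, so inverse 2.
N ≡ 4·81991·7 + 6·24752·1 + 2·100912·11 + 16·77168·7 + 0·187408·2 = 13307140.
13307140 mod 1311856 = 188580.

188580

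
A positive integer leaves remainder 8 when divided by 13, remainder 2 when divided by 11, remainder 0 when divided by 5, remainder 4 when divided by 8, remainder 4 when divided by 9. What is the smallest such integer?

From k ≡ 8 (mod 13) write k = 8 + 13t. Substituting into k ≡ 2 (mod 11) gives 13t ≡ 5 (mod 11), and since 2⁻¹ ≡ 6 (mod 11), t ≡ 8. Hence k ≡ 8 + 13·8 = 112 (mod 143).
From k ≡ 112 (mod 143) write k = 112 + 143t. Substituting into k ≡ 0 (mod 5) gives 143t ≡ 3 (mod 5), and since 3⁻¹ ≡ 2 (mod 5), t ≡ 1. Hence k ≡ 112 + 143·1 = 255 (mod 715).
From k ≡ 255 (mod 715) write k = 255 + 715t. Substituting into k ≡ 4 (mod 8) gives 715t ≡ 5 (mod 8), and since 3⁻¹ ≡ 3 (mod 8), t ≡ 7. Hence k ≡ 255 + 715·7 = 5260 (mod 5720).
From k ≡ 5260 (mod 5720) write k = 5260 + 5720t. Substituting into k ≡ 4 (mod 9) gives 5720t ≡ 0 (mod 9), and since 5⁻¹ ≡ 2 (mod 9), t ≡ 0. Hence k ≡ 5260 + 5720·0 = 5260 (mod 51480).

5260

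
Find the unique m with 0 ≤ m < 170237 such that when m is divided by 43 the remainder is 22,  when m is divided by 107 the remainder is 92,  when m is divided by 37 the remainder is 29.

The moduli are pairwise coprime; N = 43·107·37 = 170237.
N/43 = 3959; 3959 ≡ 3 (mod 43); 3·29 ≡ 1, so inverse 29.
N/107 = 1591; 1591 ≡ 93 (mod 107); 93·84 ≡ 1, so inverse 84.
N/37 = 4601; 4601 ≡ 13 (mod 37); 13·20 ≡ 1, so inverse 20.
m ≡ 22·3959·29 + 92·1591·84 + 29·4601·20 = 17489670.
17489670 mod 170237 = 125496.

125496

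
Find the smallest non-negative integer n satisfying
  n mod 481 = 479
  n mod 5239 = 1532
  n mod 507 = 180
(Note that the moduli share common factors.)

Combine the congruences pairwise.
gcd(481, 5239) = 13 and 13 | (1532 − 479), so the pair is consistent; merging gives n ≡ 59161 (mod 193843), where 193843 = lcm(481, 5239).
gcd(193843, 507) = 169 and 169 | (180 − 59161), so the pair is consistent; merging gives n ≡ 446847 (mod 581529), where 581529 = lcm(193843, 507).
The solution is unique modulo lcm(481, 5239, 507) = 581529.

446847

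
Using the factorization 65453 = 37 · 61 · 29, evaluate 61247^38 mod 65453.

Mod 37: 61247 ≡ 12; by Fermat, exponent reduces to 38 mod 36 = 2; 12^2 ≡ 33 (mod 37).
Mod 61: 61247 ≡ 3; 3^38 ≡ 34 (mod 61).
Mod 29: 61247 ≡ 28; by Fermat, exponent reduces to 38 mod 28 = 10; 28^10 ≡ 1 (mod 29).
Combine by CRT: x ≡ 33 (mod 37), x ≡ 34 (mod 61), x ≡ 1 (mod 29) ⇒ x ≡ 17053 (mod 65453).

17053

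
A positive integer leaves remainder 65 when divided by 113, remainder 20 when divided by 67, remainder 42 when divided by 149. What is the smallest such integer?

210132

From a ≡ 65 (mod 113) write a = 65 + 113t. Substituting into a ≡ 20 (mod 67) gives 113t ≡ 22 (mod 67), and since 46⁻¹ ≡ 51 (mod 67), t ≡ 50. Hence a ≡ 65 + 113·50 = 5715 (mod 7571).
From a ≡ 5715 (mod 7571) write a = 5715 + 7571t. Substituting into a ≡ 42 (mod 149) gives 7571t ≡ 138 (mod 149), and since 121⁻¹ ≡ 133 (mod 149), t ≡ 27. Hence a ≡ 5715 + 7571·27 = 210132 (mod 1128079).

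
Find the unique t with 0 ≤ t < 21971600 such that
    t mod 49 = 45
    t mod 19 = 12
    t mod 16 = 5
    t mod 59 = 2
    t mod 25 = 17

The moduli are pairwise coprime; N = 49·19·16·59·25 = 21971600.
N/49 = 448400; 448400 ≡ 1 (mod 49), inverse 1.
N/19 = 1156400; 1156400 ≡ 3 (mod 19); 3·13 ≡ 1, so inverse 13.
N/16 = 1373225; 1373225 ≡ 9 (mod 16); 9·9 ≡ 1, so inverse 9.
N/59 = 372400; 372400 ≡ 51 (mod 59); 51·22 ≡ 1, so inverse 22.
N/25 = 878864; 878864 ≡ 14 (mod 25); 14·9 ≡ 1, so inverse 9.
t ≡ 45·448400·1 + 12·1156400·13 + 5·1373225·9 + 2·372400·22 + 17·878864·9 = 413223317.
413223317 mod 21971600 = 17734517.

17734517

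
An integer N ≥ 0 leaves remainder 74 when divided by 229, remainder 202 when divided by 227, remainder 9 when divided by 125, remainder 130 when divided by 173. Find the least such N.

The moduli are pairwise coprime; M = 229·227·125·173 = 1124132375.
M/229 = 4908875; 4908875 ≡ 31 (mod 229); 31·133 ≡ 1, so inverse 133.
M/227 = 4952125; 4952125 ≡ 120 (mod 227); 120·70 ≡ 1, so inverse 70.
M/125 = 8993059; 8993059 ≡ 59 (mod 125); 59·89 ≡ 1, so inverse 89.
M/173 = 6497875; 6497875 ≡ 168 (mod 173); 168·69 ≡ 1, so inverse 69.
N ≡ 74·4908875·133 + 202·4952125·70 + 9·8993059·89 + 130·6497875·69 = 183825574259.
183825574259 mod 1124132375 = 591997134.

591997134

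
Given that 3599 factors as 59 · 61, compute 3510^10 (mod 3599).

1402

Mod 59: 3510 ≡ 29; 29^10 ≡ 45 (mod 59).
Mod 61: 3510 ≡ 33; 33^10 ≡ 60 (mod 61).
Combine by CRT: x ≡ 45 (mod 59), x ≡ 60 (mod 61) ⇒ x ≡ 1402 (mod 3599).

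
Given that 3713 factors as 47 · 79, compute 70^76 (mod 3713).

Mod 47: 70 ≡ 23; by Fermat, exponent reduces to 76 mod 46 = 30; 23^30 ≡ 18 (mod 47).
Mod 79: 70 ≡ 70; 70^76 ≡ 40 (mod 79).
Combine by CRT: x ≡ 18 (mod 47), x ≡ 40 (mod 79) ⇒ x ≡ 1146 (mod 3713).

1146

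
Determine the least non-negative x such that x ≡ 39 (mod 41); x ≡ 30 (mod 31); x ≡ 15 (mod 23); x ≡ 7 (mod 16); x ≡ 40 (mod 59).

16731319

The moduli are pairwise coprime; N = 41·31·23·16·59 = 27595952.
N/41 = 673072; 673072 ≡ 16 (mod 41); 16·18 ≡ 1, so inverse 18.
N/31 = 890192; 890192 ≡ 27 (mod 31); 27·23 ≡ 1, so inverse 23.
N/23 = 1199824; 1199824 ≡ 6 (mod 23); 6·4 ≡ 1, so inverse 4.
N/16 = 1724747; 1724747 ≡ 11 (mod 16); 11·3 ≡ 1, so inverse 3.
N/59 = 467728; 467728 ≡ 35 (mod 59); 35·27 ≡ 1, so inverse 27.
x ≡ 39·673072·18 + 30·890192·23 + 15·1199824·4 + 7·1724747·3 + 40·467728·27 = 1700084391.
1700084391 mod 27595952 = 16731319.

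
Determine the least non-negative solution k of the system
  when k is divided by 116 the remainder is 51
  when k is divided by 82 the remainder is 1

gcd(116, 82) = 2 and 2 | (1 − 51), so the pair is consistent; merging gives k ≡ 1559 (mod 4756), where 4756 = lcm(116, 82).
The solution is unique modulo lcm(116, 82) = 4756.

1559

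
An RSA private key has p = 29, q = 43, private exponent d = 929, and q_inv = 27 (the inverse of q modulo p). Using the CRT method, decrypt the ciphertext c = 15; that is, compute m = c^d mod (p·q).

1199

d_p = d mod (p−1) = 929 mod 28 = 5; d_q = d mod (q−1) = 5.
m₁ = c^(d_p) mod p: c ≡ 15 (mod 29), and 15^5 mod 29 = 10.
m₂ = c^(d_q) mod q: c ≡ 15 (mod 43), and 15^5 mod 43 = 38.
h = q_inv·(m₁ − m₂) mod p = 27·(10 − 38) mod 29 = 27.
m = m₂ + h·q = 38 + 27·43 = 1199.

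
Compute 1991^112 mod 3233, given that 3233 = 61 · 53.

Mod 61: 1991 ≡ 39; by Fermat, exponent reduces to 112 mod 60 = 52; 39^52 ≡ 56 (mod 61).
Mod 53: 1991 ≡ 30; by Fermat, exponent reduces to 112 mod 52 = 8; 30^8 ≡ 1 (mod 53).
Combine by CRT: x ≡ 56 (mod 61), x ≡ 1 (mod 53) ⇒ x ≡ 849 (mod 3233).

849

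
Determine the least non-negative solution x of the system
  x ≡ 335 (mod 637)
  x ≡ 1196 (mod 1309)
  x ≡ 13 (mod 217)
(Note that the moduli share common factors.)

gcd(637, 1309) = 7 and 7 | (1196 − 335), so the pair is consistent; merging gives x ≡ 40466 (mod 119119), where 119119 = lcm(637, 1309).
gcd(119119, 217) = 7 and 7 | (13 − 40466), so the pair is consistent; merging gives x ≡ 2661084 (mod 3692689), where 3692689 = lcm(119119, 217).
The solution is unique modulo lcm(637, 1309, 217) = 3692689.

2661084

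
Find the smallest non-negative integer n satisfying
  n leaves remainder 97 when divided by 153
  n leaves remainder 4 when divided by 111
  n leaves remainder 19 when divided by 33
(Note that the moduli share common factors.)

18763

Combine the congruences pairwise.
gcd(153, 111) = 3 and 3 | (4 − 97), so the pair is consistent; merging gives n ≡ 1780 (mod 5661), where 5661 = lcm(153, 111).
gcd(5661, 33) = 3 and 3 | (19 − 1780), so the pair is consistent; merging gives n ≡ 18763 (mod 62271), where 62271 = lcm(5661, 33).
The solution is unique modulo lcm(153, 111, 33) = 62271.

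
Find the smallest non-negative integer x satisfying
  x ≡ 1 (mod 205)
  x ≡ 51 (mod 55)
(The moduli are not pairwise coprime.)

821

Combine the congruences pairwise.
gcd(205, 55) = 5 and 5 | (51 − 1), so the pair is consistent; merging gives x ≡ 821 (mod 2255), where 2255 = lcm(205, 55).
The solution is unique modulo lcm(205, 55) = 2255.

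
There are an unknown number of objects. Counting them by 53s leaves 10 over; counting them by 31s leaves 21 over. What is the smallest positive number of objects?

From N ≡ 10 (mod 53) write N = 10 + 53t. Substituting into N ≡ 21 (mod 31) gives 53t ≡ 11 (mod 31), and since 22⁻¹ ≡ 24 (mod 31), t ≡ 16. Hence N ≡ 10 + 53·16 = 858 (mod 1643).

858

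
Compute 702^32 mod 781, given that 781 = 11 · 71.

587

Mod 11: 702 ≡ 9; by Fermat, exponent reduces to 32 mod 10 = 2; 9^2 ≡ 4 (mod 11).
Mod 71: 702 ≡ 63; 63^32 ≡ 19 (mod 71).
Combine by CRT: x ≡ 4 (mod 11), x ≡ 19 (mod 71) ⇒ x ≡ 587 (mod 781).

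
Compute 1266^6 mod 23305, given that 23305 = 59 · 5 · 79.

3066

Mod 59: 1266 ≡ 27; 27^6 ≡ 57 (mod 59).
Mod 5: 1266 ≡ 1; by Fermat, exponent reduces to 6 mod 4 = 2; 1^2 ≡ 1 (mod 5).
Mod 79: 1266 ≡ 2; 2^6 ≡ 64 (mod 79).
Combine by CRT: x ≡ 57 (mod 59), x ≡ 1 (mod 5), x ≡ 64 (mod 79) ⇒ x ≡ 3066 (mod 23305).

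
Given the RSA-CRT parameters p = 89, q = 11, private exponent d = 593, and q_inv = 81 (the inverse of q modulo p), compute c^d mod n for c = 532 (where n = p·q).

845

d_p = d mod (p−1) = 593 mod 88 = 65; d_q = d mod (q−1) = 3.
m₁ = c^(d_p) mod p: c ≡ 87 (mod 89), and 87^65 mod 89 = 44.
m₂ = c^(d_q) mod q: c ≡ 4 (mod 11), and 4^3 mod 11 = 9.
h = q_inv·(m₁ − m₂) mod p = 81·(44 − 9) mod 89 = 76.
m = m₂ + h·q = 9 + 76·11 = 845.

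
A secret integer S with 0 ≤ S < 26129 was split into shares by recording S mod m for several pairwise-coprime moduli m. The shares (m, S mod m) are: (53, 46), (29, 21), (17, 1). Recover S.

21829

The moduli are pairwise coprime; N = 53·29·17 = 26129.
N/53 = 493; 493 ≡ 16 (mod 53); 16·10 ≡ 1, so inverse 10.
N/29 = 901; 901 ≡ 2 (mod 29); 2·15 ≡ 1, so inverse 15.
N/17 = 1537; 1537 ≡ 7 (mod 17); 7·5 ≡ 1, so inverse 5.
S ≡ 46·493·10 + 21·901·15 + 1·1537·5 = 518280.
518280 mod 26129 = 21829.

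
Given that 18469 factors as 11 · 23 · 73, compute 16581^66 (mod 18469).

Mod 11: 16581 ≡ 4; by Fermat, exponent reduces to 66 mod 10 = 6; 4^6 ≡ 4 (mod 11).
Mod 23: 16581 ≡ 21; since 22 | 66, by Fermat 21^66 ≡ 1 (mod 23).
Mod 73: 16581 ≡ 10; 10^66 ≡ 27 (mod 73).
Combine by CRT: x ≡ 4 (mod 11), x ≡ 1 (mod 23), x ≡ 27 (mod 73) ⇒ x ≡ 15503 (mod 18469).

15503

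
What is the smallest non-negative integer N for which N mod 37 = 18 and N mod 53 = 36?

Combine the congruences pairwise.
From N ≡ 18 (mod 37) write N = 18 + 37t. Substituting into N ≡ 36 (mod 53) gives 37t ≡ 18 (mod 53), and since 37⁻¹ ≡ 43 (mod 53), t ≡ 32. Hence N ≡ 18 + 37·32 = 1202 (mod 1961).

1202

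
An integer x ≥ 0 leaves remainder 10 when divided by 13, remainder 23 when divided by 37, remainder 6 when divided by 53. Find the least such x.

4352

Combine the congruences pairwise.
From x ≡ 10 (mod 13) write x = 10 + 13t. Substituting into x ≡ 23 (mod 37) gives 13t ≡ 13 (mod 37), and since 13⁻¹ ≡ 20 (mod 37), t ≡ 1. Hence x ≡ 10 + 13·1 = 23 (mod 481).
From x ≡ 23 (mod 481) write x = 23 + 481t. Substituting into x ≡ 6 (mod 53) gives 481t ≡ 36 (mod 53), and since 4⁻¹ ≡ 40 (mod 53), t ≡ 9. Hence x ≡ 23 + 481·9 = 4352 (mod 25493).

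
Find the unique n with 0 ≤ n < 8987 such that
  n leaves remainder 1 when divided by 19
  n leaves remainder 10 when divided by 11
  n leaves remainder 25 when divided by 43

The moduli are pairwise coprime; M = 19·11·43 = 8987.
M/19 = 473; 473 ≡ 17 (mod 19); 17·9 ≡ 1, so inverse 9.
M/11 = 817; 817 ≡ 3 (mod 11); 3·4 ≡ 1, so inverse 4.
M/43 = 209; 209 ≡ 37 (mod 43); 37·7 ≡ 1, so inverse 7.
n ≡ 1·473·9 + 10·817·4 + 25·209·7 = 73512.
73512 mod 8987 = 1616.

1616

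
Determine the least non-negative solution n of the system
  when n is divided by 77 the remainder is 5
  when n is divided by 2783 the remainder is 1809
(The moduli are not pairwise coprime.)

12941

gcd(77, 2783) = 11 and 11 | (1809 − 5), so the pair is consistent; merging gives n ≡ 12941 (mod 19481), where 19481 = lcm(77, 2783).
The solution is unique modulo lcm(77, 2783) = 19481.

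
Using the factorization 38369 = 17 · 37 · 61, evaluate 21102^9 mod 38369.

Mod 17: 21102 ≡ 5; 5^9 ≡ 12 (mod 17).
Mod 37: 21102 ≡ 12; 12^9 ≡ 1 (mod 37).
Mod 61: 21102 ≡ 57; 57^9 ≡ 34 (mod 61).
Combine by CRT: x ≡ 12 (mod 17), x ≡ 1 (mod 37), x ≡ 34 (mod 61) ⇒ x ≡ 35780 (mod 38369).

35780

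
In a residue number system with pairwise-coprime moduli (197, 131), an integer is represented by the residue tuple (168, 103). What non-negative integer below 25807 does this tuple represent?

From x ≡ 168 (mod 197) write x = 168 + 197t. Substituting into x ≡ 103 (mod 131) gives 197t ≡ 66 (mod 131), and since 66⁻¹ ≡ 2 (mod 131), t ≡ 1. Hence x ≡ 168 + 197·1 = 365 (mod 25807).

365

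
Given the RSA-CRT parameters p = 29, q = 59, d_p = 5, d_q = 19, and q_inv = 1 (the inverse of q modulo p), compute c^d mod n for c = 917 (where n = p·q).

334

m₁ = c^(d_p) mod p: c ≡ 18 (mod 29), and 18^5 mod 29 = 15.
m₂ = c^(d_q) mod q: c ≡ 32 (mod 59), and 32^19 mod 59 = 39.
h = q_inv·(m₁ − m₂) mod p = 1·(15 − 39) mod 29 = 5.
m = m₂ + h·q = 39 + 5·59 = 334.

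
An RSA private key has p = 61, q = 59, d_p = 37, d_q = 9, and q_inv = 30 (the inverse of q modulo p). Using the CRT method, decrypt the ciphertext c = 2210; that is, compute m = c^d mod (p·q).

990

m₁ = c^(d_p) mod p: c ≡ 14 (mod 61), and 14^37 mod 61 = 14.
m₂ = c^(d_q) mod q: c ≡ 27 (mod 59), and 27^9 mod 59 = 46.
h = q_inv·(m₁ − m₂) mod p = 30·(14 − 46) mod 61 = 16.
m = m₂ + h·q = 46 + 16·59 = 990.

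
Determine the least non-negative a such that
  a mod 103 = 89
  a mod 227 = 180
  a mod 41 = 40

The moduli are pairwise coprime; N = 103·227·41 = 958621.
N/103 = 9307; 9307 ≡ 37 (mod 103); 37·39 ≡ 1, so inverse 39.
N/227 = 4223; 4223 ≡ 137 (mod 227); 137·58 ≡ 1, so inverse 58.
N/41 = 23381; 23381 ≡ 11 (mod 41); 11·15 ≡ 1, so inverse 15.
a ≡ 89·9307·39 + 180·4223·58 + 40·23381·15 = 90421317.
90421317 mod 958621 = 310943.

310943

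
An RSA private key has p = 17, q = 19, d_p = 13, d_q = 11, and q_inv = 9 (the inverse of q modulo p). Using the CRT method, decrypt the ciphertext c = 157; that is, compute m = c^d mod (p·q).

m₁ = c^(d_p) mod p: c ≡ 4 (mod 17), and 4^13 mod 17 = 4.
m₂ = c^(d_q) mod q: c ≡ 5 (mod 19), and 5^11 mod 19 = 6.
h = q_inv·(m₁ − m₂) mod p = 9·(4 − 6) mod 17 = 16.
m = m₂ + h·q = 6 + 16·19 = 310.

310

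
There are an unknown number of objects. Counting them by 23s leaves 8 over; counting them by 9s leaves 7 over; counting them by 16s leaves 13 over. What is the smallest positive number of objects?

2653

The moduli are pairwise coprime; M = 23·9·16 = 3312.
M/23 = 144; 144 ≡ 6 (mod 23); 6·4 ≡ 1, so inverse 4.
M/9 = 368; 368 ≡ 8 (mod 9); 8·8 ≡ 1, so inverse 8.
M/16 = 207; 207 ≡ 15 (mod 16); 15·15 ≡ 1, so inverse 15.
N ≡ 8·144·4 + 7·368·8 + 13·207·15 = 65581.
65581 mod 3312 = 2653.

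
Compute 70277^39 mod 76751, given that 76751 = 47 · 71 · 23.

Mod 47: 70277 ≡ 12; 12^39 ≡ 28 (mod 47).
Mod 71: 70277 ≡ 58; 58^39 ≡ 19 (mod 71).
Mod 23: 70277 ≡ 12; by Fermat, exponent reduces to 39 mod 22 = 17; 12^17 ≡ 9 (mod 23).
Combine by CRT: x ≡ 28 (mod 47), x ≡ 19 (mod 71), x ≡ 9 (mod 23) ⇒ x ≡ 1297 (mod 76751).

1297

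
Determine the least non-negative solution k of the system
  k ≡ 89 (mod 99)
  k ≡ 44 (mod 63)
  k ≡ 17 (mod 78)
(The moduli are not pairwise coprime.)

Combine the congruences pairwise.
gcd(99, 63) = 9 and 9 | (44 − 89), so the pair is consistent; merging gives k ≡ 485 (mod 693), where 693 = lcm(99, 63).
gcd(693, 78) = 3 and 3 | (17 − 485), so the pair is consistent; merging gives k ≡ 485 (mod 18018), where 18018 = lcm(693, 78).
The solution is unique modulo lcm(99, 63, 78) = 18018.

485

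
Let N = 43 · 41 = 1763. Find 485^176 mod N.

57

Mod 43: 485 ≡ 12; by Fermat, exponent reduces to 176 mod 42 = 8; 12^8 ≡ 14 (mod 43).
Mod 41: 485 ≡ 34; by Fermat, exponent reduces to 176 mod 40 = 16; 34^16 ≡ 16 (mod 41).
Combine by CRT: x ≡ 14 (mod 43), x ≡ 16 (mod 41) ⇒ x ≡ 57 (mod 1763).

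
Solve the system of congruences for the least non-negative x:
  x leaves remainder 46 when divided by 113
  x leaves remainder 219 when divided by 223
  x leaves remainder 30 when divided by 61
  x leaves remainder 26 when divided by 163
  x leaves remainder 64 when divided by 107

The moduli are pairwise coprime; N = 113·223·61·163·107 = 26809241299.
N/113 = 237249923; 237249923 ≡ 95 (mod 113); 95·69 ≡ 1, so inverse 69.
N/223 = 120220813; 120220813 ≡ 175 (mod 223); 175·144 ≡ 1, so inverse 144.
N/61 = 439495759; 439495759 ≡ 31 (mod 61); 31·2 ≡ 1, so inverse 2.
N/163 = 164473873; 164473873 ≡ 27 (mod 163); 27·157 ≡ 1, so inverse 157.
N/107 = 250553657; 250553657 ≡ 103 (mod 107); 103·80 ≡ 1, so inverse 80.
x ≡ 46·237249923·69 + 219·120220813·144 + 30·439495759·2 + 26·164473873·157 + 64·250553657·80 = 6524901633336.
6524901633336 mod 26809241299 = 10255997679.

10255997679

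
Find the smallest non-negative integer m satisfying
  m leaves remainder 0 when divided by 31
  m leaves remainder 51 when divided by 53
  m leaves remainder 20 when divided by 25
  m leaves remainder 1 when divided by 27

The moduli are pairwise coprime; N = 31·53·25·27 = 1109025.
N/31 = 35775; 35775 ≡ 1 (mod 31), inverse 1.
N/53 = 20925; 20925 ≡ 43 (mod 53); 43·37 ≡ 1, so inverse 37.
N/25 = 44361; 44361 ≡ 11 (mod 25); 11·16 ≡ 1, so inverse 16.
N/27 = 41075; 41075 ≡ 8 (mod 27); 8·17 ≡ 1, so inverse 17.
m ≡ 0·35775·1 + 51·20925·37 + 20·44361·16 + 1·41075·17 = 54379270.
54379270 mod 1109025 = 37045.

37045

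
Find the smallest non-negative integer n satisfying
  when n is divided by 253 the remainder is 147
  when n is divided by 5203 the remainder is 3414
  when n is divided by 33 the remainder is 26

169910

gcd(253, 5203) = 11 and 11 | (3414 − 147), so the pair is consistent; merging gives n ≡ 50241 (mod 119669), where 119669 = lcm(253, 5203).
gcd(119669, 33) = 11 and 11 | (26 − 50241), so the pair is consistent; merging gives n ≡ 169910 (mod 359007), where 359007 = lcm(119669, 33).
The solution is unique modulo lcm(253, 5203, 33) = 359007.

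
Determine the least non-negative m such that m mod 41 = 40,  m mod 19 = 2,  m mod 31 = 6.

From m ≡ 40 (mod 41) write m = 40 + 41t. Substituting into m ≡ 2 (mod 19) gives 41t ≡ 0 (mod 19), and since 3⁻¹ ≡ 13 (mod 19), t ≡ 0. Hence m ≡ 40 + 41·0 = 40 (mod 779).
From m ≡ 40 (mod 779) write m = 40 + 779t. Substituting into m ≡ 6 (mod 31) gives 779t ≡ 28 (mod 31), and since 4⁻¹ ≡ 8 (mod 31), t ≡ 7. Hence m ≡ 40 + 779·7 = 5493 (mod 24149).

5493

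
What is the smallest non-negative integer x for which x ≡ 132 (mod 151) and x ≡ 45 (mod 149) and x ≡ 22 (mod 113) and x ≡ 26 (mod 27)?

42505424

From x ≡ 132 (mod 151) write x = 132 + 151t. Substituting into x ≡ 45 (mod 149) gives 151t ≡ 62 (mod 149), and since 2⁻¹ ≡ 75 (mod 149), t ≡ 31. Hence x ≡ 132 + 151·31 = 4813 (mod 22499).
From x ≡ 4813 (mod 22499) write x = 4813 + 22499t. Substituting into x ≡ 22 (mod 113) gives 22499t ≡ 68 (mod 113), and since 12⁻¹ ≡ 66 (mod 113), t ≡ 81. Hence x ≡ 4813 + 22499·81 = 1827232 (mod 2542387).
From x ≡ 1827232 (mod 2542387) write x = 1827232 + 2542387t. Substituting into x ≡ 26 (mod 27) gives 2542387t ≡ 19 (mod 27), and since 13⁻¹ ≡ 25 (mod 27), t ≡ 16. Hence x ≡ 1827232 + 2542387·16 = 42505424 (mod 68644449).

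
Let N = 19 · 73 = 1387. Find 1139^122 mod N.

742

Mod 19: 1139 ≡ 18; by Fermat, exponent reduces to 122 mod 18 = 14; 18^14 ≡ 1 (mod 19).
Mod 73: 1139 ≡ 44; by Fermat, exponent reduces to 122 mod 72 = 50; 44^50 ≡ 12 (mod 73).
Combine by CRT: x ≡ 1 (mod 19), x ≡ 12 (mod 73) ⇒ x ≡ 742 (mod 1387).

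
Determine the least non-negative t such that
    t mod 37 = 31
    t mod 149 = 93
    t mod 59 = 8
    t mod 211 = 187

The moduli are pairwise coprime; N = 37·149·59·211 = 68631337.
N/37 = 1854901; 1854901 ≡ 17 (mod 37); 17·24 ≡ 1, so inverse 24.
N/149 = 460613; 460613 ≡ 54 (mod 149); 54·69 ≡ 1, so inverse 69.
N/59 = 1163243; 1163243 ≡ 58 (mod 59); 58·58 ≡ 1, so inverse 58.
N/211 = 325267; 325267 ≡ 116 (mod 211); 116·191 ≡ 1, so inverse 191.
t ≡ 31·1854901·24 + 93·460613·69 + 8·1163243·58 + 187·325267·191 = 16493106156.
16493106156 mod 68631337 = 21585276.

21585276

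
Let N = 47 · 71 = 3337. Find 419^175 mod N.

1989

Mod 47: 419 ≡ 43; by Fermat, exponent reduces to 175 mod 46 = 37; 43^37 ≡ 15 (mod 47).
Mod 71: 419 ≡ 64; by Fermat, exponent reduces to 175 mod 70 = 35; 64^35 ≡ 1 (mod 71).
Combine by CRT: x ≡ 15 (mod 47), x ≡ 1 (mod 71) ⇒ x ≡ 1989 (mod 3337).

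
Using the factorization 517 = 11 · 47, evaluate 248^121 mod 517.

Mod 11: 248 ≡ 6; by Fermat, exponent reduces to 121 mod 10 = 1; 6^1 ≡ 6 (mod 11).
Mod 47: 248 ≡ 13; by Fermat, exponent reduces to 121 mod 46 = 29; 13^29 ≡ 44 (mod 47).
Combine by CRT: x ≡ 6 (mod 11), x ≡ 44 (mod 47) ⇒ x ≡ 138 (mod 517).

138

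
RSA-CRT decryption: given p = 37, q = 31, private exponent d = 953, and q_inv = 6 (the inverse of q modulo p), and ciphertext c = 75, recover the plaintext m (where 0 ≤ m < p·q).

334

d_p = d mod (p−1) = 953 mod 36 = 17; d_q = d mod (q−1) = 23.
m₁ = c^(d_p) mod p: c ≡ 1 (mod 37), and 1^17 mod 37 = 1.
m₂ = c^(d_q) mod q: c ≡ 13 (mod 31), and 13^23 mod 31 = 24.
h = q_inv·(m₁ − m₂) mod p = 6·(1 − 24) mod 37 = 10.
m = m₂ + h·q = 24 + 10·31 = 334.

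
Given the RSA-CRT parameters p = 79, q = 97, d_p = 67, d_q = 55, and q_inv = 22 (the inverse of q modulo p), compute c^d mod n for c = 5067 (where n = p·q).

m₁ = c^(d_p) mod p: c ≡ 11 (mod 79), and 11^67 mod 79 = 19.
m₂ = c^(d_q) mod q: c ≡ 23 (mod 97), and 23^55 mod 97 = 71.
h = q_inv·(m₁ − m₂) mod p = 22·(19 − 71) mod 79 = 41.
m = m₂ + h·q = 71 + 41·97 = 4048.

4048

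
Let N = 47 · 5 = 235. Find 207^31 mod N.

Mod 47: 207 ≡ 19; 19^31 ≡ 41 (mod 47).
Mod 5: 207 ≡ 2; by Fermat, exponent reduces to 31 mod 4 = 3; 2^3 ≡ 3 (mod 5).
Combine by CRT: x ≡ 41 (mod 47), x ≡ 3 (mod 5) ⇒ x ≡ 88 (mod 235).

88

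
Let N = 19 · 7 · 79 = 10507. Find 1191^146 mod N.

9213

Mod 19: 1191 ≡ 13; by Fermat, exponent reduces to 146 mod 18 = 2; 13^2 ≡ 17 (mod 19).
Mod 7: 1191 ≡ 1; by Fermat, exponent reduces to 146 mod 6 = 2; 1^2 ≡ 1 (mod 7).
Mod 79: 1191 ≡ 6; by Fermat, exponent reduces to 146 mod 78 = 68; 6^68 ≡ 49 (mod 79).
Combine by CRT: x ≡ 17 (mod 19), x ≡ 1 (mod 7), x ≡ 49 (mod 79) ⇒ x ≡ 9213 (mod 10507).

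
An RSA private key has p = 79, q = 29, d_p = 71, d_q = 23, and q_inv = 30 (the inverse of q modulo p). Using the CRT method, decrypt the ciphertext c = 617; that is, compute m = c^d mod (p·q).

1116

m₁ = c^(d_p) mod p: c ≡ 64 (mod 79), and 64^71 mod 79 = 10.
m₂ = c^(d_q) mod q: c ≡ 8 (mod 29), and 8^23 mod 29 = 14.
h = q_inv·(m₁ − m₂) mod p = 30·(10 − 14) mod 79 = 38.
m = m₂ + h·q = 14 + 38·29 = 1116.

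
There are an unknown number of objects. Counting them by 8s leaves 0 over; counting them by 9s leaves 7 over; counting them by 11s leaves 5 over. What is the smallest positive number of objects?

16

From N ≡ 0 (mod 8) write N = 0 + 8t. Substituting into N ≡ 7 (mod 9) gives 8t ≡ 7 (mod 9), and since 8⁻¹ ≡ 8 (mod 9), t ≡ 2. Hence N ≡ 0 + 8·2 = 16 (mod 72).
From N ≡ 16 (mod 72) write N = 16 + 72t. Substituting into N ≡ 5 (mod 11) gives 72t ≡ 0 (mod 11), and since 6⁻¹ ≡ 2 (mod 11), t ≡ 0. Hence N ≡ 16 + 72·0 = 16 (mod 792).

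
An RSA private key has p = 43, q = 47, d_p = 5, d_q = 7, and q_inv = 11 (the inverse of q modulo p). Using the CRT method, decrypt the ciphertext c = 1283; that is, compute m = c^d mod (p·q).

823

m₁ = c^(d_p) mod p: c ≡ 36 (mod 43), and 36^5 mod 43 = 6.
m₂ = c^(d_q) mod q: c ≡ 14 (mod 47), and 14^7 mod 47 = 24.
h = q_inv·(m₁ − m₂) mod p = 11·(6 − 24) mod 43 = 17.
m = m₂ + h·q = 24 + 17·47 = 823.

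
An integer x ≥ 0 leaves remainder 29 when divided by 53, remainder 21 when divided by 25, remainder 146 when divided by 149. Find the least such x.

From x ≡ 29 (mod 53) write x = 29 + 53t. Substituting into x ≡ 21 (mod 25) gives 53t ≡ 17 (mod 25), and since 3⁻¹ ≡ 17 (mod 25), t ≡ 14. Hence x ≡ 29 + 53·14 = 771 (mod 1325).
From x ≡ 771 (mod 1325) write x = 771 + 1325t. Substituting into x ≡ 146 (mod 149) gives 1325t ≡ 120 (mod 149), and since 133⁻¹ ≡ 121 (mod 149), t ≡ 67. Hence x ≡ 771 + 1325·67 = 89546 (mod 197425).

89546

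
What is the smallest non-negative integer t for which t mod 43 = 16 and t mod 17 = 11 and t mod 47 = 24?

3972

From t ≡ 16 (mod 43) write t = 16 + 43s. Substituting into t ≡ 11 (mod 17) gives 43s ≡ 12 (mod 17), and since 9⁻¹ ≡ 2 (mod 17), s ≡ 7. Hence t ≡ 16 + 43·7 = 317 (mod 731).
From t ≡ 317 (mod 731) write t = 317 + 731s. Substituting into t ≡ 24 (mod 47) gives 731s ≡ 36 (mod 47), and since 26⁻¹ ≡ 38 (mod 47), s ≡ 5. Hence t ≡ 317 + 731·5 = 3972 (mod 34357).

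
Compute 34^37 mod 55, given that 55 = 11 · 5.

Mod 11: 34 ≡ 1; by Fermat, exponent reduces to 37 mod 10 = 7; 1^7 ≡ 1 (mod 11).
Mod 5: 34 ≡ 4; by Fermat, exponent reduces to 37 mod 4 = 1; 4^1 ≡ 4 (mod 5).
Combine by CRT: x ≡ 1 (mod 11), x ≡ 4 (mod 5) ⇒ x ≡ 34 (mod 55).

34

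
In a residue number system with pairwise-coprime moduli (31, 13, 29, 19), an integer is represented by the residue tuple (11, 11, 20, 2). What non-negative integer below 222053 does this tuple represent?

127359

The moduli are pairwise coprime; N = 31·13·29·19 = 222053.
N/31 = 7163; 7163 ≡ 2 (mod 31); 2·16 ≡ 1, so inverse 16.
N/13 = 17081; 17081 ≡ 12 (mod 13); 12·12 ≡ 1, so inverse 12.
N/29 = 7657; 7657 ≡ 1 (mod 29), inverse 1.
N/19 = 11687; 11687 ≡ 2 (mod 19); 2·10 ≡ 1, so inverse 10.
x ≡ 11·7163·16 + 11·17081·12 + 20·7657·1 + 2·11687·10 = 3902260.
3902260 mod 222053 = 127359.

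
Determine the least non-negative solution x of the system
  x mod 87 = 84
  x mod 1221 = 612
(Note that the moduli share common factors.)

Combine the congruences pairwise.
gcd(87, 1221) = 3 and 3 | (612 − 84), so the pair is consistent; merging gives x ≡ 33579 (mod 35409), where 35409 = lcm(87, 1221).
The solution is unique modulo lcm(87, 1221) = 35409.

33579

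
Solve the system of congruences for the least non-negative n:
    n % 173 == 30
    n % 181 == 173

8680

Combine the congruences pairwise.
From n ≡ 30 (mod 173) write n = 30 + 173t. Substituting into n ≡ 173 (mod 181) gives 173t ≡ 143 (mod 181), and since 173⁻¹ ≡ 113 (mod 181), t ≡ 50. Hence n ≡ 30 + 173·50 = 8680 (mod 31313).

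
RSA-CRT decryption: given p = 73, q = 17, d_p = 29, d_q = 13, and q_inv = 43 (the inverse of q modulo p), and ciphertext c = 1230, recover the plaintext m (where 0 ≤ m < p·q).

1064

m₁ = c^(d_p) mod p: c ≡ 62 (mod 73), and 62^29 mod 73 = 42.
m₂ = c^(d_q) mod q: c ≡ 6 (mod 17), and 6^13 mod 17 = 10.
h = q_inv·(m₁ − m₂) mod p = 43·(42 − 10) mod 73 = 62.
m = m₂ + h·q = 10 + 62·17 = 1064.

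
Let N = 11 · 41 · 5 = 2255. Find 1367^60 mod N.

1926

Mod 11: 1367 ≡ 3; since 10 | 60, by Fermat 3^60 ≡ 1 (mod 11).
Mod 41: 1367 ≡ 14; by Fermat, exponent reduces to 60 mod 40 = 20; 14^20 ≡ 40 (mod 41).
Mod 5: 1367 ≡ 2; since 4 | 60, by Fermat 2^60 ≡ 1 (mod 5).
Combine by CRT: x ≡ 1 (mod 11), x ≡ 40 (mod 41), x ≡ 1 (mod 5) ⇒ x ≡ 1926 (mod 2255).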